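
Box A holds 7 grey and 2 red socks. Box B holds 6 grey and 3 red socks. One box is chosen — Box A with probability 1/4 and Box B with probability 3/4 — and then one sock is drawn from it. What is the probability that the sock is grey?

25/36

From Box A: P(grey) = 7/9.
From Box B: P(grey) = 6/9.
Total probability = (1/4)(7/9) + (3/4)(6/9) = 25/36.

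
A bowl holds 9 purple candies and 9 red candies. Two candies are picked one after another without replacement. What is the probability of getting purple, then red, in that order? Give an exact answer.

Multiply the probability of each draw given the previous ones:
P = 9/18 × 9/17 = 81/306 = 9/34.

9/34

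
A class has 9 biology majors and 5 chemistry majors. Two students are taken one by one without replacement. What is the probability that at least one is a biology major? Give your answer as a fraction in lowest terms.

81/91

P(no biology majors) = 5/14 × 4/13 = 20/182 = 10/91.
P(at least one) = 1 − 10/91 = 81/91.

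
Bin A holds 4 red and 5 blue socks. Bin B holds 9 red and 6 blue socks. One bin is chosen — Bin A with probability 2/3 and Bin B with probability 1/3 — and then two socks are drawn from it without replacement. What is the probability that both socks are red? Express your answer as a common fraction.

71/315

From Bin A: P(both red) = (4/9)(3/8) = 1/6.
From Bin B: P(both red) = (9/15)(8/14) = 12/35.
Total probability = (2/3)(1/6) + (1/3)(12/35) = 71/315.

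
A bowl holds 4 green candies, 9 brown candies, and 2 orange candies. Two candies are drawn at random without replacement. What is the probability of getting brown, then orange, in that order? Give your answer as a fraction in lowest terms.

3/35

Each draw changes the counts, so multiply the conditional probabilities along the sequence:
P = 9/15 × 2/14 = 18/210 = 3/35.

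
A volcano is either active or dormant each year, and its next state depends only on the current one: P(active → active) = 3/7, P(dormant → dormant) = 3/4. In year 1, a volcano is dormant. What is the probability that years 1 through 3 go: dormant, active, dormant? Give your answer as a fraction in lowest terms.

1/7

Year 1 is given. For each transition, use the conditional probability from the current state:
P(active | dormant) = 1/4; P(dormant | active) = 4/7.
P = 1/4 × 4/7 = 4/28 = 1/7.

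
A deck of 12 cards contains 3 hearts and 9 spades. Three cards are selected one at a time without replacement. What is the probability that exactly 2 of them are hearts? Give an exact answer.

One ordering (hearts drawn first) has probability 3/12 × 2/11 × 9/10 = 54/1320 = 9/220.
There are C(3,2) = 3 such orderings, each equally likely, so P = 3 × 9/220 = 27/220.

27/220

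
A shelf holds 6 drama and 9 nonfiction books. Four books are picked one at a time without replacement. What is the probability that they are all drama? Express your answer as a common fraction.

P = 6/15 × 5/14 × 4/13 × 3/12 = 360/32760 = 1/91.

1/91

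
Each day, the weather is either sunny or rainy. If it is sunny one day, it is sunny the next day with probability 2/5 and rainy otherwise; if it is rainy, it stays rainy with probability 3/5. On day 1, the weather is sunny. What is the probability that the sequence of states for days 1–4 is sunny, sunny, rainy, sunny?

12/125

Day 1 is given. For each transition, use the conditional probability from the current state:
P(sunny | sunny) = 2/5; P(rainy | sunny) = 3/5; P(sunny | rainy) = 2/5.
P = 2/5 × 3/5 × 2/5 = 12/125.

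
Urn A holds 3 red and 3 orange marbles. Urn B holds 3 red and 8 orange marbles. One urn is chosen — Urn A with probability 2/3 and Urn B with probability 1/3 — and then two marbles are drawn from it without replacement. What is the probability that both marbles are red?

5/33

From Urn A: P(both red) = (3/6)(2/5) = 1/5.
From Urn B: P(both red) = (3/11)(2/10) = 3/55.
Total probability = (2/3)(1/5) + (1/3)(3/55) = 5/33.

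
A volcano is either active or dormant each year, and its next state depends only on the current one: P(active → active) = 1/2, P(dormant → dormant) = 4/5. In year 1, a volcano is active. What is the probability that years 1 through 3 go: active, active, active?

1/4

Year 1 is given. For each transition, use the conditional probability from the current state:
P(active | active) = 1/2; P(active | active) = 1/2.
P = 1/2 × 1/2 = 1/4.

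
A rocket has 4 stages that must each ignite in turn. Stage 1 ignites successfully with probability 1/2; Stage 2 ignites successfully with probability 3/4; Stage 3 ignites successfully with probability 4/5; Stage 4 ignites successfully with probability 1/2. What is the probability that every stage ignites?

3/20

Multiplying along the chain,
P = 1/2 × 3/4 × 4/5 × 1/2 = 12/80 = 3/20.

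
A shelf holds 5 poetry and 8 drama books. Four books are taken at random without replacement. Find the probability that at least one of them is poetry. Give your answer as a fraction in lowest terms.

129/143

P(no poetry) = 8/13 × 7/12 × 6/11 × 5/10 = 1680/17160 = 14/143.
P(at least one) = 1 − 14/143 = 129/143.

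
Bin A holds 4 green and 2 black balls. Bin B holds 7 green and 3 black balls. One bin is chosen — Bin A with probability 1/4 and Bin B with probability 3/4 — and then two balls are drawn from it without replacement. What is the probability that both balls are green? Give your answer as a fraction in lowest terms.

9/20

From Bin A: P(both green) = (4/6)(3/5) = 2/5.
From Bin B: P(both green) = (7/10)(6/9) = 7/15.
Total probability = (1/4)(2/5) + (3/4)(7/15) = 9/20.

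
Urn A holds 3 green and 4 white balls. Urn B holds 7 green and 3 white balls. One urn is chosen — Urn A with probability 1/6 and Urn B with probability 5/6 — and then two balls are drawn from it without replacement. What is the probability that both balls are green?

From Urn A: P(both green) = (3/7)(2/6) = 1/7.
From Urn B: P(both green) = (7/10)(6/9) = 7/15.
Total probability = (1/6)(1/7) + (5/6)(7/15) = 26/63.

26/63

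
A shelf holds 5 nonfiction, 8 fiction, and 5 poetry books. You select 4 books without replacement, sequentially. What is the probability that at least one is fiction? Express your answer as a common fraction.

95/102

P(no fiction) = 10/18 × 9/17 × 8/16 × 7/15 = 5040/73440 = 7/102.
P(at least one) = 1 − 7/102 = 95/102.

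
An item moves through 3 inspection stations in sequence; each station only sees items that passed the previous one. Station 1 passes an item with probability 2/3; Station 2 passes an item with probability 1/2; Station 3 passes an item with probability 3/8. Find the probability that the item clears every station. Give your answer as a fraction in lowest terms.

1/8

Each stage is reached only if all earlier stages succeed, so
P = 2/3 × 1/2 × 3/8 = 6/48 = 1/8.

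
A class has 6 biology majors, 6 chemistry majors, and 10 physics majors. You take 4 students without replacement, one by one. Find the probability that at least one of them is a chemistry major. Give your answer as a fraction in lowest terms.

157/209

P(no chemistry majors) = 16/22 × 15/21 × 14/20 × 13/19 = 43680/175560 = 52/209.
P(at least one) = 1 − 52/209 = 157/209.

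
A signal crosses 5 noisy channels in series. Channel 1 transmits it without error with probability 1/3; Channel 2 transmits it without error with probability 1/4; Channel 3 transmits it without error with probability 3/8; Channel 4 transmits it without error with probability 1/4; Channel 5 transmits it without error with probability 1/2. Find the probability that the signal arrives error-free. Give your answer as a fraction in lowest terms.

1/256

Each stage is reached only if all earlier stages succeed, so
P = 1/3 × 1/4 × 3/8 × 1/4 × 1/2 = 3/768 = 1/256.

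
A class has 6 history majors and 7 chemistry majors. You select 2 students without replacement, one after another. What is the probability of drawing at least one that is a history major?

19/26

P(no history majors) = 7/13 × 6/12 = 42/156 = 7/26.
P(at least one) = 1 − 7/26 = 19/26.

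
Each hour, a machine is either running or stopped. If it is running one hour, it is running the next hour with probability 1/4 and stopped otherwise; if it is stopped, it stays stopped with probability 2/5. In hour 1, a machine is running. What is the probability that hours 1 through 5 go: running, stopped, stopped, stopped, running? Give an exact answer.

Hour 1 is given. For each transition, use the conditional probability from the current state:
P(stopped | running) = 3/4; P(stopped | stopped) = 2/5; P(stopped | stopped) = 2/5; P(running | stopped) = 3/5.
P = 3/4 × 2/5 × 2/5 × 3/5 = 36/500 = 9/125.

9/125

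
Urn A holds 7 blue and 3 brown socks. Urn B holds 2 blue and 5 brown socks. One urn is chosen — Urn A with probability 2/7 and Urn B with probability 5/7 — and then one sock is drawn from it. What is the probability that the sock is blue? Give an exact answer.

From Urn A: P(blue) = 7/10.
From Urn B: P(blue) = 2/7.
Total probability = (2/7)(7/10) + (5/7)(2/7) = 99/245.

99/245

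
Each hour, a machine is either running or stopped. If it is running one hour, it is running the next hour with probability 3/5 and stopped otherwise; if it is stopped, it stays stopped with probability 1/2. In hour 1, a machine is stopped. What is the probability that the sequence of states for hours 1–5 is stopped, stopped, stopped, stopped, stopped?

1/16

Hour 1 is given. For each transition, use the conditional probability from the current state:
P(stopped | stopped) = 1/2; P(stopped | stopped) = 1/2; P(stopped | stopped) = 1/2; P(stopped | stopped) = 1/2.
P = 1/2 × 1/2 × 1/2 × 1/2 = 1/16.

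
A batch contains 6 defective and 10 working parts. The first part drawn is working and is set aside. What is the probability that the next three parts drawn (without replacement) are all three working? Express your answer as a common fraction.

After the first draw, 9 of the remaining 15 parts are working.
P = 9/15 × 8/14 × 7/13 = 504/2730 = 12/65.

12/65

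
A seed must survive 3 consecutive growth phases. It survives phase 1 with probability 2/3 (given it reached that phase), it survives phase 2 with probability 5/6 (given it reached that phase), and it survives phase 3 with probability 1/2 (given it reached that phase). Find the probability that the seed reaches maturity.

5/18

Each stage is reached only if all earlier stages succeed, so
P = 2/3 × 5/6 × 1/2 = 10/36 = 5/18.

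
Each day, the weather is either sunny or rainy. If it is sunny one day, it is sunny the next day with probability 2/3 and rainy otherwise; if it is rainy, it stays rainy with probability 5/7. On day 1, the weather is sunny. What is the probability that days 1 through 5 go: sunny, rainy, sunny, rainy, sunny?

Day 1 is given. For each transition, use the conditional probability from the current state:
P(rainy | sunny) = 1/3; P(sunny | rainy) = 2/7; P(rainy | sunny) = 1/3; P(sunny | rainy) = 2/7.
P = 1/3 × 2/7 × 1/3 × 2/7 = 4/441.

4/441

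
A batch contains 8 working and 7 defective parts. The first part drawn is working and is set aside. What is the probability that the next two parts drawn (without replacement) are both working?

With the first part removed, 7 working remain out of 14.
P = 7/14 × 6/13 = 42/182 = 3/13.

3/13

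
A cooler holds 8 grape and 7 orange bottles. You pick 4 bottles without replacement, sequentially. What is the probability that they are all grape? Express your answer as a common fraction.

P = 8/15 × 7/14 × 6/13 × 5/12 = 1680/32760 = 2/39.

2/39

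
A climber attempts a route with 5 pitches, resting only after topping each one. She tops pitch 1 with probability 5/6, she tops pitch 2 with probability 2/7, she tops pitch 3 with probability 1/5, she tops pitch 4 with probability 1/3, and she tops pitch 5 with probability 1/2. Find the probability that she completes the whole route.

Multiplying along the chain,
P = 5/6 × 2/7 × 1/5 × 1/3 × 1/2 = 10/1260 = 1/126.

1/126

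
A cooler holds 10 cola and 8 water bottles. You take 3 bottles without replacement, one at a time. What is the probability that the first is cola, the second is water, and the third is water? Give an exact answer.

35/306

Each draw changes the counts, so multiply the conditional probabilities along the sequence:
P = 10/18 × 8/17 × 7/16 = 560/4896 = 35/306.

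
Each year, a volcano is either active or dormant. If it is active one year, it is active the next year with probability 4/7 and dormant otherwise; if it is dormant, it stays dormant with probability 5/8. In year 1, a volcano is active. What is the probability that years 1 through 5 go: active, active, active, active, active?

Year 1 is given. For each transition, use the conditional probability from the current state:
P(active | active) = 4/7; P(active | active) = 4/7; P(active | active) = 4/7; P(active | active) = 4/7.
P = 4/7 × 4/7 × 4/7 × 4/7 = 256/2401.

256/2401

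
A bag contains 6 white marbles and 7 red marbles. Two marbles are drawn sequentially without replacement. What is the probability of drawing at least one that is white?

19/26

P(no white) = 7/13 × 6/12 = 42/156 = 7/26.
P(at least one) = 1 − 7/26 = 19/26.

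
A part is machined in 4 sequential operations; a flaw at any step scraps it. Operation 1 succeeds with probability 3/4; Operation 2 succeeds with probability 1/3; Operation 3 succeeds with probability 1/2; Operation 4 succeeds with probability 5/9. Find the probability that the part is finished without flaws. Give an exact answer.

Multiplying along the chain,
P = 3/4 × 1/3 × 1/2 × 5/9 = 15/216 = 5/72.

5/72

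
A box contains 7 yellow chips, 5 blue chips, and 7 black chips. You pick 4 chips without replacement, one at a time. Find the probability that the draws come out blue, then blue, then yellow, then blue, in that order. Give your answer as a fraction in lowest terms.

35/7752

Multiply the probability of each draw given the previous ones:
P = 5/19 × 4/18 × 7/17 × 3/16 = 420/93024 = 35/7752.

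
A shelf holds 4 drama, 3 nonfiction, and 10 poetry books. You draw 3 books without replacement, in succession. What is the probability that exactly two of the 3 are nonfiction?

One ordering (nonfiction drawn first) has probability 3/17 × 2/16 × 14/15 = 84/4080 = 7/340.
There are C(3,2) = 3 such orderings, each equally likely, so P = 3 × 7/340 = 21/340.

21/340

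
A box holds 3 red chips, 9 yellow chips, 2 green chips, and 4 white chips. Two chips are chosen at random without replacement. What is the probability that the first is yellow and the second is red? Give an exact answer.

Multiply the probability of each draw given the previous ones:
P = 9/18 × 3/17 = 27/306 = 3/34.

3/34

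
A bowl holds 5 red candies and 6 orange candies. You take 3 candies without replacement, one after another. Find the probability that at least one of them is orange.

P(no orange) = 5/11 × 4/10 × 3/9 = 60/990 = 2/33.
P(at least one) = 1 − 2/33 = 31/33.

31/33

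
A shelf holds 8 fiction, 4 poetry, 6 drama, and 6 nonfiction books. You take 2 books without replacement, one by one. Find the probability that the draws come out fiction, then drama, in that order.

Multiply the probability of each draw given the previous ones:
P = 8/24 × 6/23 = 48/552 = 2/23.

2/23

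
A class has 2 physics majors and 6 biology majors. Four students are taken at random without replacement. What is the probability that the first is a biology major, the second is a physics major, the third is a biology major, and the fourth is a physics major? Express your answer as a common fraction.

1/28

Chain rule:
P = 6/8 × 2/7 × 5/6 × 1/5 = 60/1680 = 1/28.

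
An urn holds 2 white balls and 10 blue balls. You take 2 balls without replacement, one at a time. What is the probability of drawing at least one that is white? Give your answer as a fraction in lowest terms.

P(no white) = 10/12 × 9/11 = 90/132 = 15/22.
P(at least one) = 1 − 15/22 = 7/22.

7/22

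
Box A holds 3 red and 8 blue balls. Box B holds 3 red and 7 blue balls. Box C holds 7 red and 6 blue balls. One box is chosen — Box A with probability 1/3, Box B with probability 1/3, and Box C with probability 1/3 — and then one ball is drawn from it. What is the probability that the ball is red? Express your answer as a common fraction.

1589/4290

From Box A: P(red) = 3/11.
From Box B: P(red) = 3/10.
From Box C: P(red) = 7/13.
Total probability = (1/3)(3/11) + (1/3)(3/10) + (1/3)(7/13) = 1589/4290.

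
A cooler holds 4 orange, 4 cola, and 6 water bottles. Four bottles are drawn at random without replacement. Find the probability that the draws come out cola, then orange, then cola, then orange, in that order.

6/1001

Each draw changes the counts, so multiply the conditional probabilities along the sequence:
P = 4/14 × 4/13 × 3/12 × 3/11 = 144/24024 = 6/1001.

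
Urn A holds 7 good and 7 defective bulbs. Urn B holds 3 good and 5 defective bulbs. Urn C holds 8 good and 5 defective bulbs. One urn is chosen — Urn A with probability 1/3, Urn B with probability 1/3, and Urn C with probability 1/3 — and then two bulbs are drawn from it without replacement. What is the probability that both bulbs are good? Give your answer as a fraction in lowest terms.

761/3276

From Urn A: P(both good) = (7/14)(6/13) = 3/13.
From Urn B: P(both good) = (3/8)(2/7) = 3/28.
From Urn C: P(both good) = (8/13)(7/12) = 14/39.
Total probability = (1/3)(3/13) + (1/3)(3/28) + (1/3)(14/39) = 761/3276.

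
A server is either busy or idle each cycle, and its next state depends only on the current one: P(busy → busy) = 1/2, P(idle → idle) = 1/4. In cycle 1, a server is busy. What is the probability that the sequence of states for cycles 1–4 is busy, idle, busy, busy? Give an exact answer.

3/16

Cycle 1 is given. For each transition, use the conditional probability from the current state:
P(idle | busy) = 1/2; P(busy | idle) = 3/4; P(busy | busy) = 1/2.
P = 1/2 × 3/4 × 1/2 = 3/16.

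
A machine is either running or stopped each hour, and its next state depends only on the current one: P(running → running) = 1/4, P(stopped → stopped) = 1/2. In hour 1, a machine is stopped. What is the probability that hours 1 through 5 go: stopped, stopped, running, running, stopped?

3/64

Hour 1 is given. For each transition, use the conditional probability from the current state:
P(stopped | stopped) = 1/2; P(running | stopped) = 1/2; P(running | running) = 1/4; P(stopped | running) = 3/4.
P = 1/2 × 1/2 × 1/4 × 3/4 = 3/64.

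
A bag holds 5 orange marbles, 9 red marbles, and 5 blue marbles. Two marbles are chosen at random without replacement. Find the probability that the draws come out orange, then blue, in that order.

Multiply the probability of each draw given the previous ones:
P = 5/19 × 5/18 = 25/342.

25/342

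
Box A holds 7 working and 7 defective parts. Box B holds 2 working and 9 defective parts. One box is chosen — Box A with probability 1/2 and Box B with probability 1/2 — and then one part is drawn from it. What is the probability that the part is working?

15/44

From Box A: P(working) = 7/14.
From Box B: P(working) = 2/11.
Total probability = (1/2)(7/14) + (1/2)(2/11) = 15/44.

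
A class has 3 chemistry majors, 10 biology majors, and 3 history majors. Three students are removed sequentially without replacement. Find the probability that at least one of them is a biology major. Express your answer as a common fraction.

27/28

P(no biology majors) = 6/16 × 5/15 × 4/14 = 120/3360 = 1/28.
P(at least one) = 1 − 1/28 = 27/28.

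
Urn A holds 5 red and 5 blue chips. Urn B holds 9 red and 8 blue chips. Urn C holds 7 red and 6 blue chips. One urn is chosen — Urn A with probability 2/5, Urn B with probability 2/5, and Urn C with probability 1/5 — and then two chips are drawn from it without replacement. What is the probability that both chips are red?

From Urn A: P(both red) = (5/10)(4/9) = 2/9.
From Urn B: P(both red) = (9/17)(8/16) = 9/34.
From Urn C: P(both red) = (7/13)(6/12) = 7/26.
Total probability = (2/5)(2/9) + (2/5)(9/34) + (1/5)(7/26) = 989/3978.

989/3978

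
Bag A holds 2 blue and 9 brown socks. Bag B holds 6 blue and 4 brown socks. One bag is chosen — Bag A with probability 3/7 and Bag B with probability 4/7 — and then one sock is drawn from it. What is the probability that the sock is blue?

From Bag A: P(blue) = 2/11.
From Bag B: P(blue) = 6/10.
Total probability = (3/7)(2/11) + (4/7)(6/10) = 162/385.

162/385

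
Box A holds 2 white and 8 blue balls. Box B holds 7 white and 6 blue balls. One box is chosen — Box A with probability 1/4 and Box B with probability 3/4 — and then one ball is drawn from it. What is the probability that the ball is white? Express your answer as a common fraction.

59/130

From Box A: P(white) = 2/10.
From Box B: P(white) = 7/13.
Total probability = (1/4)(2/10) + (3/4)(7/13) = 59/130.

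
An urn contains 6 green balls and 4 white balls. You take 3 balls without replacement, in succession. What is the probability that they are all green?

P(every draw is green) = 6/10 × 5/9 × 4/8 = 120/720 = 1/6.

1/6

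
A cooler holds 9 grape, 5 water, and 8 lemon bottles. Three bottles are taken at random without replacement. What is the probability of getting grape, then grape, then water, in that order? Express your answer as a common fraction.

Each draw changes the counts, so multiply the conditional probabilities along the sequence:
P = 9/22 × 8/21 × 5/20 = 360/9240 = 3/77.

3/77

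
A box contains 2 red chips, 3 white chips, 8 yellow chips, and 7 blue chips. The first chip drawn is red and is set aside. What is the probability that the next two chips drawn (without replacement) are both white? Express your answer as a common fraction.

1/57

After the first draw, 3 of the remaining 19 chips are white.
P = 3/19 × 2/18 = 6/342 = 1/57.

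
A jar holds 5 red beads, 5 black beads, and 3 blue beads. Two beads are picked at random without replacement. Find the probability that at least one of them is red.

25/39

P(no red) = 8/13 × 7/12 = 56/156 = 14/39.
P(at least one) = 1 − 14/39 = 25/39.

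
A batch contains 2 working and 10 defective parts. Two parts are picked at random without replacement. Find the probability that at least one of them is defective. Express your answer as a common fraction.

P(no defective) = 2/12 × 1/11 = 2/132 = 1/66.
P(at least one) = 1 − 1/66 = 65/66.

65/66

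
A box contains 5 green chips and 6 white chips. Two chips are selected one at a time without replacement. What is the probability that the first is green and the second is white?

3/11

Multiply the probability of each draw given the previous ones:
P = 5/11 × 6/10 = 30/110 = 3/11.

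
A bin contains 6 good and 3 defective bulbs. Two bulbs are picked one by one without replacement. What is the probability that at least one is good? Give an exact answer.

11/12

P(no good) = 3/9 × 2/8 = 6/72 = 1/12.
P(at least one) = 1 − 1/12 = 11/12.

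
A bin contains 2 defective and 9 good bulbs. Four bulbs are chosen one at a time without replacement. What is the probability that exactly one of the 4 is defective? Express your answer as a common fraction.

28/55

One ordering (defective drawn first) has probability 2/11 × 9/10 × 8/9 × 7/8 = 1008/7920 = 7/55.
There are C(4,1) = 4 such orderings, each equally likely, so P = 4 × 7/55 = 28/55.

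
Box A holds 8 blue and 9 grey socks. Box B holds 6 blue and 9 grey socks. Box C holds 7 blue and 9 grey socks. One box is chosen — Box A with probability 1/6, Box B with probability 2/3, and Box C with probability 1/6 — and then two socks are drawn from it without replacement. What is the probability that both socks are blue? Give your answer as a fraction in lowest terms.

From Box A: P(both blue) = (8/17)(7/16) = 7/34.
From Box B: P(both blue) = (6/15)(5/14) = 1/7.
From Box C: P(both blue) = (7/16)(6/15) = 7/40.
Total probability = (1/6)(7/34) + (2/3)(1/7) + (1/6)(7/40) = 1511/9520.

1511/9520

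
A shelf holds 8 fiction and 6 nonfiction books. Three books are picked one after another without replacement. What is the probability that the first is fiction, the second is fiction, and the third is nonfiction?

2/13

Each draw changes the counts, so multiply the conditional probabilities along the sequence:
P = 8/14 × 7/13 × 6/12 = 336/2184 = 2/13.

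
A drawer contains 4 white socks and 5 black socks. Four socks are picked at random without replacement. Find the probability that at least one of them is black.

125/126

P(no black) = 4/9 × 3/8 × 2/7 × 1/6 = 24/3024 = 1/126.
P(at least one) = 1 − 1/126 = 125/126.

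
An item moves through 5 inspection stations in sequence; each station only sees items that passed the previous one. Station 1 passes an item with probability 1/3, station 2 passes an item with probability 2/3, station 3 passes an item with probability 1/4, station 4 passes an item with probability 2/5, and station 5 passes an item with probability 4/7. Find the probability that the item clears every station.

Multiplying along the chain,
P = 1/3 × 2/3 × 1/4 × 2/5 × 4/7 = 16/1260 = 4/315.

4/315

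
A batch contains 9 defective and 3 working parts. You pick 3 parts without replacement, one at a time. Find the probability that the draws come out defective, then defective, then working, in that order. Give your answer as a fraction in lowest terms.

9/55

Each draw changes the counts, so multiply the conditional probabilities along the sequence:
P = 9/12 × 8/11 × 3/10 = 216/1320 = 9/55.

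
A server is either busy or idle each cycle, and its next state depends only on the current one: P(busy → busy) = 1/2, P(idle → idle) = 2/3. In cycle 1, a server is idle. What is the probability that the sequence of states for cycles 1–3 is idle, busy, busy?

1/6

Cycle 1 is given. For each transition, use the conditional probability from the current state:
P(busy | idle) = 1/3; P(busy | busy) = 1/2.
P = 1/3 × 1/2 = 1/6.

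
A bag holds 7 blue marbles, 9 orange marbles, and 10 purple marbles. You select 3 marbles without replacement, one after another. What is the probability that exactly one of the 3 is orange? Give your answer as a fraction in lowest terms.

153/325

One ordering (orange drawn first) has probability 9/26 × 17/25 × 16/24 = 2448/15600 = 51/325.
There are C(3,1) = 3 such orderings, each equally likely, so P = 3 × 51/325 = 153/325.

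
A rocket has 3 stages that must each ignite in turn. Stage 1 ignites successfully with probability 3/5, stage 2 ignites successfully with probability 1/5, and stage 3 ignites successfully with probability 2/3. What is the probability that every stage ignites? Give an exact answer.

The events are sequential, so multiply the conditional probabilities:
P = 3/5 × 1/5 × 2/3 = 6/75 = 2/25.

2/25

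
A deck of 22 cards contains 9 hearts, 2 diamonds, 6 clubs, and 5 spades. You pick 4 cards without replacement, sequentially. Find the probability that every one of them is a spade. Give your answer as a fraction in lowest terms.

P(all spades) = 5/22 × 4/21 × 3/20 × 2/19 = 120/175560 = 1/1463.

1/1463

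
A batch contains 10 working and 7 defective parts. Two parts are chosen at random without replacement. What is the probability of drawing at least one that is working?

P(no working) = 7/17 × 6/16 = 42/272 = 21/136.
P(at least one) = 1 − 21/136 = 115/136.

115/136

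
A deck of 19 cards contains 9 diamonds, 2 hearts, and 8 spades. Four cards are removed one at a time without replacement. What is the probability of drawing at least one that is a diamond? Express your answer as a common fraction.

611/646

P(no diamonds) = 10/19 × 9/18 × 8/17 × 7/16 = 5040/93024 = 35/646.
P(at least one) = 1 − 35/646 = 611/646.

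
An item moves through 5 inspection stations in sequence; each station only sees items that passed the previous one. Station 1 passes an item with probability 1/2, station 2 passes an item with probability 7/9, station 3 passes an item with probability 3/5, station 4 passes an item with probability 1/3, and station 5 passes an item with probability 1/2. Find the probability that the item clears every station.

7/180

The events are sequential, so multiply the conditional probabilities:
P = 1/2 × 7/9 × 3/5 × 1/3 × 1/2 = 21/540 = 7/180.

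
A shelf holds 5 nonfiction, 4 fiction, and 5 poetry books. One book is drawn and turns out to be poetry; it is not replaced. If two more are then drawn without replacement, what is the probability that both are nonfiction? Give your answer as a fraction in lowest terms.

5/39

With the first book removed, 5 nonfiction remain out of 13.
P = 5/13 × 4/12 = 20/156 = 5/39.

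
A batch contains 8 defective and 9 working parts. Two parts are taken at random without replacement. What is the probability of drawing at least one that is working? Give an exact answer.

P(no working) = 8/17 × 7/16 = 56/272 = 7/34.
P(at least one) = 1 − 7/34 = 27/34.

27/34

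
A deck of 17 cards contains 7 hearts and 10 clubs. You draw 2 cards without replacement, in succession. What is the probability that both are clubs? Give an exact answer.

45/136

P(all clubs) = 10/17 × 9/16 = 90/272 = 45/136.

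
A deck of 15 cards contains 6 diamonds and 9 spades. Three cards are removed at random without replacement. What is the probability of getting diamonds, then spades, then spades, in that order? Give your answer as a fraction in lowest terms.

Chain rule:
P = 6/15 × 9/14 × 8/13 = 432/2730 = 72/455.

72/455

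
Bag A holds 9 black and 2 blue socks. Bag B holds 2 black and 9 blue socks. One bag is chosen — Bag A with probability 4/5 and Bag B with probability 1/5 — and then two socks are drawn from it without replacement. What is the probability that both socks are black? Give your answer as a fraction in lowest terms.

From Bag A: P(both black) = (9/11)(8/10) = 36/55.
From Bag B: P(both black) = (2/11)(1/10) = 1/55.
Total probability = (4/5)(36/55) + (1/5)(1/55) = 29/55.

29/55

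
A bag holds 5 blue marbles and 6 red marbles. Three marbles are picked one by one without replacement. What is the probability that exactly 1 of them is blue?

5/11

One ordering (blue drawn first) has probability 5/11 × 6/10 × 5/9 = 150/990 = 5/33.
There are C(3,1) = 3 such orderings, each equally likely, so P = 3 × 5/33 = 5/11.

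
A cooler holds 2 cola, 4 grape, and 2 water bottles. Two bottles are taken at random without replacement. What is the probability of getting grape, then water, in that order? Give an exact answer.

Multiply the probability of each draw given the previous ones:
P = 4/8 × 2/7 = 8/56 = 1/7.

1/7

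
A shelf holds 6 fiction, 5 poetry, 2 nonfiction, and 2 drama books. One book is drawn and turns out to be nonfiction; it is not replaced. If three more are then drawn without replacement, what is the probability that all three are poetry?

After the first draw, 5 of the remaining 14 books are poetry.
P = 5/14 × 4/13 × 3/12 = 60/2184 = 5/182.

5/182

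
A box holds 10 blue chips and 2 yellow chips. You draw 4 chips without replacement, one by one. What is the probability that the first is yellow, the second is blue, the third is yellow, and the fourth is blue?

1/66

Chain rule:
P = 2/12 × 10/11 × 1/10 × 9/9 = 180/11880 = 1/66.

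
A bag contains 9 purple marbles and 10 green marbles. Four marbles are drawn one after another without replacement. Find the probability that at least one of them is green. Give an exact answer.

625/646

P(no green) = 9/19 × 8/18 × 7/17 × 6/16 = 3024/93024 = 21/646.
P(at least one) = 1 − 21/646 = 625/646.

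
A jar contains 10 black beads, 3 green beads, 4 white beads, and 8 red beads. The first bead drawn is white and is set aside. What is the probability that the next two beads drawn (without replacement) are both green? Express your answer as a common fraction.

With the first bead removed, 3 green remain out of 24.
P = 3/24 × 2/23 = 6/552 = 1/92.

1/92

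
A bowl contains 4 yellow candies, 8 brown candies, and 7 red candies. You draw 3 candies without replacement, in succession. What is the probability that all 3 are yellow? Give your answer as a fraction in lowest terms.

4/969

P = 4/19 × 3/18 × 2/17 = 24/5814 = 4/969.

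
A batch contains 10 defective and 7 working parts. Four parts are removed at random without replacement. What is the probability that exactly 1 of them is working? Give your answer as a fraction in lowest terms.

One ordering (working drawn first) has probability 7/17 × 10/16 × 9/15 × 8/14 = 5040/57120 = 3/34.
There are C(4,1) = 4 such orderings, each equally likely, so P = 4 × 3/34 = 6/17.

6/17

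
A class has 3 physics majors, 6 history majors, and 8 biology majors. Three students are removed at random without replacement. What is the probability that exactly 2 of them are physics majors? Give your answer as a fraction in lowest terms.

One ordering (physics majors drawn first) has probability 3/17 × 2/16 × 14/15 = 84/4080 = 7/340.
There are C(3,2) = 3 such orderings, each equally likely, so P = 3 × 7/340 = 21/340.

21/340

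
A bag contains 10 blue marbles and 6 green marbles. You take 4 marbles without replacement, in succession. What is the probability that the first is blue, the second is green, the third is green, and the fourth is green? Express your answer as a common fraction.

5/182

Each draw changes the counts, so multiply the conditional probabilities along the sequence:
P = 10/16 × 6/15 × 5/14 × 4/13 = 1200/43680 = 5/182.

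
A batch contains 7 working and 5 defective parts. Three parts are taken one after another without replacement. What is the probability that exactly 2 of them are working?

21/44

One ordering (working drawn first) has probability 7/12 × 6/11 × 5/10 = 210/1320 = 7/44.
There are C(3,2) = 3 such orderings, each equally likely, so P = 3 × 7/44 = 21/44.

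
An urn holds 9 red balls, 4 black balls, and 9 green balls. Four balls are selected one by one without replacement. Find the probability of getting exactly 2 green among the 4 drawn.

One ordering (green drawn first) has probability 9/22 × 8/21 × 13/20 × 12/19 = 11232/175560 = 468/7315.
There are C(4,2) = 6 such orderings, each equally likely, so P = 6 × 468/7315 = 2808/7315.

2808/7315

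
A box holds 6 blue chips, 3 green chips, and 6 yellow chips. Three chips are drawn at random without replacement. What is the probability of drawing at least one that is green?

47/91

P(no green) = 12/15 × 11/14 × 10/13 = 1320/2730 = 44/91.
P(at least one) = 1 − 44/91 = 47/91.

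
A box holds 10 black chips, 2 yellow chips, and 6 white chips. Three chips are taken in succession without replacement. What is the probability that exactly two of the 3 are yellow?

One ordering (yellow drawn first) has probability 2/18 × 1/17 × 16/16 = 32/4896 = 1/153.
There are C(3,2) = 3 such orderings, each equally likely, so P = 3 × 1/153 = 1/51.

1/51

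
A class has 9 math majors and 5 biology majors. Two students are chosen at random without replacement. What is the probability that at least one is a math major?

P(no math majors) = 5/14 × 4/13 = 20/182 = 10/91.
P(at least one) = 1 − 10/91 = 81/91.

81/91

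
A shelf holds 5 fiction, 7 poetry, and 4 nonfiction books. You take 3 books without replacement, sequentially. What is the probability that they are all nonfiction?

P = 4/16 × 3/15 × 2/14 = 24/3360 = 1/140.

1/140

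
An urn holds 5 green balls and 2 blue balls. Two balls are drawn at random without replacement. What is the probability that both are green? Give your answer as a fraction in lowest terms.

P(all green) = 5/7 × 4/6 = 20/42 = 10/21.

10/21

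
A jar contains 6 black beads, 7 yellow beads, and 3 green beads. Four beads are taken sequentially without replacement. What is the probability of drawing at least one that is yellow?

P(no yellow) = 9/16 × 8/15 × 7/14 × 6/13 = 3024/43680 = 9/130.
P(at least one) = 1 − 9/130 = 121/130.

121/130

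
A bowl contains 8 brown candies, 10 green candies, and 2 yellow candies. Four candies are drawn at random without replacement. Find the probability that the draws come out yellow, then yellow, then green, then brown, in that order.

4/2907

Multiply the probability of each draw given the previous ones:
P = 2/20 × 1/19 × 10/18 × 8/17 = 160/116280 = 4/2907.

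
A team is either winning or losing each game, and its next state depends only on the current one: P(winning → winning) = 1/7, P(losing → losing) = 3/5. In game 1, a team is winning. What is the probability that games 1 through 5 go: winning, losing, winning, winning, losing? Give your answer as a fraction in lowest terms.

Game 1 is given. For each transition, use the conditional probability from the current state:
P(losing | winning) = 6/7; P(winning | losing) = 2/5; P(winning | winning) = 1/7; P(losing | winning) = 6/7.
P = 6/7 × 2/5 × 1/7 × 6/7 = 72/1715.

72/1715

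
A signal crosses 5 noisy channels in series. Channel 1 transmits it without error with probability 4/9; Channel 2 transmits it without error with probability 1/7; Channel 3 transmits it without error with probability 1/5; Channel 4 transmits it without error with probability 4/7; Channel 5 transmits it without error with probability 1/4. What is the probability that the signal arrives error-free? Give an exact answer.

Each stage is reached only if all earlier stages succeed, so
P = 4/9 × 1/7 × 1/5 × 4/7 × 1/4 = 16/8820 = 4/2205.

4/2205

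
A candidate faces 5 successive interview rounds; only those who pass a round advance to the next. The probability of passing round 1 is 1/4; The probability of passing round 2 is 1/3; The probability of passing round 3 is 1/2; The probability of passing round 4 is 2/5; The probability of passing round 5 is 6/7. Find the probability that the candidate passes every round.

1/70

Multiplying along the chain,
P = 1/4 × 1/3 × 1/2 × 2/5 × 6/7 = 12/840 = 1/70.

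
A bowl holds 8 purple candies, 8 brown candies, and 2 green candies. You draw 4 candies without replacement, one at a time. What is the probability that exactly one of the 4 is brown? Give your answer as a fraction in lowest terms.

One ordering (brown drawn first) has probability 8/18 × 10/17 × 9/16 × 8/15 = 5760/73440 = 4/51.
There are C(4,1) = 4 such orderings, each equally likely, so P = 4 × 4/51 = 16/51.

16/51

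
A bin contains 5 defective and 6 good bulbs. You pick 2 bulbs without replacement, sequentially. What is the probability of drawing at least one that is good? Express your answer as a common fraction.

9/11

P(no good) = 5/11 × 4/10 = 20/110 = 2/11.
P(at least one) = 1 − 2/11 = 9/11.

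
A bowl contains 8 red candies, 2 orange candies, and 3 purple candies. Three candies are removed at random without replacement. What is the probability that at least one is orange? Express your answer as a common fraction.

11/26

P(no orange) = 11/13 × 10/12 × 9/11 = 990/1716 = 15/26.
P(at least one) = 1 − 15/26 = 11/26.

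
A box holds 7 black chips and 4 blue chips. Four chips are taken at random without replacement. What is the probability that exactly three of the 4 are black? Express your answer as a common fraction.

14/33

One ordering (black drawn first) has probability 7/11 × 6/10 × 5/9 × 4/8 = 840/7920 = 7/66.
There are C(4,3) = 4 such orderings, each equally likely, so P = 4 × 7/66 = 14/33.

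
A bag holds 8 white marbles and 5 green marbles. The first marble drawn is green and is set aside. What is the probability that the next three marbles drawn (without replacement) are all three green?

1/55

After the first draw, 4 of the remaining 12 marbles are green.
P = 4/12 × 3/11 × 2/10 = 24/1320 = 1/55.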